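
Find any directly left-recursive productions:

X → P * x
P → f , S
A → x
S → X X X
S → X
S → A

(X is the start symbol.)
No direct left recursion

X → P * x: starts with P
P → f , S: starts with f
A → x: starts with x
S → X X X: starts with X
S → X: starts with X
S → A: starts with A

No direct left recursion found.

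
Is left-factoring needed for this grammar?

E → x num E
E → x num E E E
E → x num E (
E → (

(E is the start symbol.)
Yes, E has productions with common prefix 'x num E'

Left-factoring is needed when two productions for the same non-terminal
share a common prefix on the right-hand side.

Productions for E:
  E → x num E
  E → x num E E E
  E → x num E (
  E → (

Found common prefix 'x num E' in productions for E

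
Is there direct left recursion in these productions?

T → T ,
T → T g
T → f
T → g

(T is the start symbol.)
Direct left recursion occurs when N → N α for some non-terminal N (the right-hand side begins with the left-hand side itself).

T → T ,: LEFT RECURSIVE (starts with T)
T → T g: LEFT RECURSIVE (starts with T)
T → f: starts with f
T → g: starts with g

The grammar has direct left recursion on: T.

Answer: Yes, T is left-recursive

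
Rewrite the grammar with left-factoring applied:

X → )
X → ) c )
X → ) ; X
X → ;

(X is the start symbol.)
Left-factoring transforms A → αβ₁ | αβ₂ into A → αA' and A' → β₁ | β₂
(α is the longest common prefix among the alternatives). Repeat until
no nonterminal has two alternatives with a common prefix.

Round 1: X has alternatives sharing prefix ')'. Introduce X': X → ) X'
  Add: X' → ε
  Add: X' → c )
  Add: X' → ; X

No remaining common prefixes — done.

Resulting grammar:
X → ) X'
X' → ε
X' → c )
X' → ; X
X → ;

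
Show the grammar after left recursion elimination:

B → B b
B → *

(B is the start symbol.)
B → * B'
B' → b B'
B' → ε

B is directly left-recursive. The standard transformation for
  A → A α₁ | ... | A α_m | β₁ | ... | β_n
is
  A  → β₁ A' | ... | β_n A'
  A' → α₁ A' | ... | α_m A' | ε

B → * becomes B → * B'
B → B b becomes B' → b B'
Add B' → ε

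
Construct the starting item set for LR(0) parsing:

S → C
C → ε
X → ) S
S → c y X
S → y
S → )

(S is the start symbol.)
{ [C → .], [S → . )], [S → . C], [S → . c y X], [S → . y], [S' → . S] }

First, augment the grammar with S' → S
I₀ = CLOSURE({ [S' → . S] }):
  [S' → . S] has the dot before S: add [S → . C], [S → . c y X], [S → . y], [S → . )]
  [S → . C] has the dot before C: add [C → .]
No further items can be added.

I₀ = { [C → .], [S → . )], [S → . C], [S → . c y X], [S → . y], [S' → . S] }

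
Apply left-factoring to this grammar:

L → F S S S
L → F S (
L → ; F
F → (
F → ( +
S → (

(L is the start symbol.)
L → F S L'
L' → S S
L' → (
L → ; F
F → ( F'
F' → ε
F' → +
S → (

Left-factoring transforms A → αβ₁ | αβ₂ into A → αA' and A' → β₁ | β₂
(α is the longest common prefix among the alternatives). Repeat until
no nonterminal has two alternatives with a common prefix.

Round 1: L has alternatives sharing prefix 'F S'. Introduce L': L → F S L'
  Add: L' → S S
  Add: L' → (

Round 2: F has alternatives sharing prefix '('. Introduce F': F → ( F'
  Add: F' → ε
  Add: F' → +

No remaining common prefixes — done.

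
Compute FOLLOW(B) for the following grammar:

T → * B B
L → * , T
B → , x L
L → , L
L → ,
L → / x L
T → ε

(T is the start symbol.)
{ $, ',' }

In T → * B B: B is followed by B, add FIRST(B) \ {ε} = { ',' }
In T → * B B: B is at the end, add FOLLOW(T)

The FOLLOW sets referred to above (computed the same way, to a fixed point):
  FOLLOW(T) = { $, ',' }

Taking the union: FOLLOW(B) = { $, ',' }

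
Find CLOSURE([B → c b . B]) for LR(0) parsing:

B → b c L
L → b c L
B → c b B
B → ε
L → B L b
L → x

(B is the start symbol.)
{ [B → . b c L], [B → . c b B], [B → .], [B → c b . B] }

Start with: [B → c b . B]
  [B → c b . B] has the dot before B: add [B → . b c L], [B → . c b B], [B → .]
No further items can be added.

CLOSURE = { [B → . b c L], [B → . c b B], [B → .], [B → c b . B] }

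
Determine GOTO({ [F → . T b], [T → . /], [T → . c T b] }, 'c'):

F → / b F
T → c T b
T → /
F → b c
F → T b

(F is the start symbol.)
{ [T → . /], [T → . c T b], [T → c . T b] }

GOTO(I, 'c') = CLOSURE({ [A → αX.β] : [A → α.Xβ] ∈ I, X = 'c' })

Items with dot before 'c', with the dot advanced:
  [T → . c T b] → [T → c . T b]
Closure of the advanced items:
  [T → c . T b] has the dot before T: add [T → . c T b], [T → . /]

GOTO = { [T → . /], [T → . c T b], [T → c . T b] }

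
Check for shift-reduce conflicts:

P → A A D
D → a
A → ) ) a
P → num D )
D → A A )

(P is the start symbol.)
No shift-reduce conflicts

A shift-reduce conflict occurs when an LR(0) state has both:
  - a complete (reduce) item [A → α .] (dot at the end), and
  - a shift item [B → β . c γ] (dot before a terminal).

Augment with P' → P and build the canonical LR(0) collection (I0 = CLOSURE({[P' → . P]}), then GOTO on every symbol after a dot until no new states appear). It has 15 states:
  I0: { [A → . ) ) a], [P → . A A D], [P → . num D )], [P' → . P] }  — shift
  I1: { [A → ) . ) a] }  — shift
  I2: { [A → . ) ) a], [P → A . A D] }  — shift
  I3: { [P' → P .] }  — accept
  I4: { [A → . ) ) a], [D → . A A )], [D → . a], [P → num . D )] }  — shift
  I5: { [A → . ) ) a], [D → A . A )] }  — shift
  I6: { [P → num D . )] }  — shift
  I7: { [D → a .] }  — reduce
  I8: { [P → num D ) .] }  — reduce
  I9: { [D → A A . )] }  — shift
  I10: { [D → A A ) .] }  — reduce
  I11: { [A → . ) ) a], [D → . A A )], [D → . a], [P → A A . D] }  — shift
  I12: { [P → A A D .] }  — reduce
  I13: { [A → ) ) . a] }  — shift
  I14: { [A → ) ) a .] }  — reduce

No state contains both a complete item and a shift item.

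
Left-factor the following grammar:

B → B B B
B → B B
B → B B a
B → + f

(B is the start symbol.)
Left-factoring transforms A → αβ₁ | αβ₂ into A → αA' and A' → β₁ | β₂
(α is the longest common prefix among the alternatives). Repeat until
no nonterminal has two alternatives with a common prefix.

Round 1: B has alternatives sharing prefix 'B B'. Introduce B': B → B B B'
  Add: B' → B
  Add: B' → ε
  Add: B' → a

No remaining common prefixes — done.

Resulting grammar:
B → B B B'
B' → B
B' → ε
B' → a
B → + f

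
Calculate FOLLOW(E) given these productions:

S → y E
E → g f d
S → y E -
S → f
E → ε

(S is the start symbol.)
{ $, '-' }

In S → y E: E is at the end, add FOLLOW(S)
In S → y E -: E is followed by '-', add FIRST('-') \ {ε} = { '-' }

The FOLLOW sets referred to above (computed the same way, to a fixed point):
  FOLLOW(S) = { $ }

Taking the union: FOLLOW(E) = { $, '-' }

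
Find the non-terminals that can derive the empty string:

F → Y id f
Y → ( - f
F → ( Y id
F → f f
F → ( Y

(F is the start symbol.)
None

There are no ε-productions, so no non-terminal can derive ε.
No non-terminals are nullable.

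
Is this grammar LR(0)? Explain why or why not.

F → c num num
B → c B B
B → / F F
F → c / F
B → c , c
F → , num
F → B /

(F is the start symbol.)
Augment with F' → F and build the canonical LR(0) collection (I0 = CLOSURE({[F' → . F]}), then GOTO on every symbol after a dot until no new states appear). It has 19 states:
  I0: { [B → . / F F], [B → . c , c], [B → . c B B], [F → . , num], [F → . B /], [F → . c / F], [F → . c num num], [F' → . F] }  — shift
  I1: { [F → , . num] }  — shift
  I2: { [B → . / F F], [B → . c , c], [B → . c B B], [B → / . F F], [F → . , num], [F → . B /], [F → . c / F], [F → . c num num] }  — shift
  I3: { [F → B . /] }  — shift
  I4: { [F' → F .] }  — accept
  I5: { [B → . / F F], [B → . c , c], [B → . c B B], [B → c . , c], [B → c . B B], [F → c . / F], [F → c . num num] }  — shift
  I6: { [B → c , . c] }  — shift
  I7: { [B → . / F F], [B → . c , c], [B → . c B B], [B → / . F F], [F → . , num], [F → . B /], [F → . c / F], [F → . c num num], [F → c / . F] }  — shift
  I8: { [B → . / F F], [B → . c , c], [B → . c B B], [B → c B . B] }  — shift
  I9: { [B → . / F F], [B → . c , c], [B → . c B B], [B → c . , c], [B → c . B B] }  — shift
  I10: { [F → c num . num] }  — shift
  I11: { [F → c num num .] }  — reduce
  I12: { [B → c B B .] }  — reduce
  I13: { [B → . / F F], [B → . c , c], [B → . c B B], [B → / F . F], [F → . , num], [F → . B /], [F → . c / F], [F → . c num num], [F → c / F .] }  — shift, reduce
  I14: { [B → / F F .] }  — reduce
  I15: { [B → c , c .] }  — reduce
  I16: { [F → B / .] }  — reduce
  I17: { [B → . / F F], [B → . c , c], [B → . c B B], [B → / F . F], [F → . , num], [F → . B /], [F → . c / F], [F → . c num num] }  — shift
  I18: { [F → , num .] }  — reduce

Conflict in state I13:
  Shift-reduce conflict between [F → c / F .] and [B → . / F F]
So the grammar is NOT LR(0).

Answer: No. Shift-reduce conflict between [F → c / F .] and [B → . / F F]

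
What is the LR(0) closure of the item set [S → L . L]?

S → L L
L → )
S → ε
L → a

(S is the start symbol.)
{ [L → . )], [L → . a], [S → L . L] }

Start with: [S → L . L]
  [S → L . L] has the dot before L: add [L → . )], [L → . a]
No further items can be added.

CLOSURE = { [L → . )], [L → . a], [S → L . L] }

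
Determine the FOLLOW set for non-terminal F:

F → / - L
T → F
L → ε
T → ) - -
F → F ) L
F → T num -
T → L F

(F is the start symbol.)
{ $, ')', 'num' }

To compute FOLLOW(F), find every occurrence of F on a right-hand side N → α F β: add FIRST(β) \ {ε}, and if β is empty or nullable also add FOLLOW(N). Iterate to a fixed point.

F is the start symbol, so $ ∈ FOLLOW(F).
In T → F: F is at the end, add FOLLOW(T)
In F → F ) L: F is followed by ')' L, add FIRST(')' L) \ {ε} = { ')' }
In T → L F: F is at the end, add FOLLOW(T)

The FOLLOW sets referred to above (computed the same way, to a fixed point):
  FOLLOW(T) = { 'num' }

Taking the union: FOLLOW(F) = { $, ')', 'num' }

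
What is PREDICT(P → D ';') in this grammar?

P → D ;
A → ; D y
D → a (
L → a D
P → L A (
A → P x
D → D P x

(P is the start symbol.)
PREDICT(P → D ';') = (FIRST(RHS) \ {ε}) ∪ (FOLLOW(P) if ε ∈ FIRST(RHS), i.e. RHS ⇒* ε)
FIRST(D) = { 'a' }
FIRST(D ';') = { 'a' }
ε ∉ FIRST(D ';'), so FOLLOW(P) is not added.
PREDICT(P → D ';') = { 'a' }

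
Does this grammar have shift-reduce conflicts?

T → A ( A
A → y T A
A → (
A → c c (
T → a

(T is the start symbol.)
Augment with T' → T and build the canonical LR(0) collection (I0 = CLOSURE({[T' → . T]}), then GOTO on every symbol after a dot until no new states appear). It has 13 states:
  I0: { [A → . (], [A → . c c (], [A → . y T A], [T → . A ( A], [T → . a], [T' → . T] }  — shift
  I1: { [A → ( .] }  — reduce
  I2: { [T → A . ( A] }  — shift
  I3: { [T' → T .] }  — accept
  I4: { [T → a .] }  — reduce
  I5: { [A → c . c (] }  — shift
  I6: { [A → . (], [A → . c c (], [A → . y T A], [A → y . T A], [T → . A ( A], [T → . a] }  — shift
  I7: { [A → . (], [A → . c c (], [A → . y T A], [A → y T . A] }  — shift
  I8: { [A → y T A .] }  — reduce
  I9: { [A → c c . (] }  — shift
  I10: { [A → c c ( .] }  — reduce
  I11: { [A → . (], [A → . c c (], [A → . y T A], [T → A ( . A] }  — shift
  I12: { [T → A ( A .] }  — reduce

No state contains both a complete item and a shift item.

Answer: No shift-reduce conflicts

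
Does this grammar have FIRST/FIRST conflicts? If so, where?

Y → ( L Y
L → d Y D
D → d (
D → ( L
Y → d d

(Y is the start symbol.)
Productions for Y:
  Y → ( L Y: FIRST = { '(' }
  Y → d d: FIRST = { 'd' }
Productions for D:
  D → d (: FIRST = { 'd' }
  D → ( L: FIRST = { '(' }
L has only one production, so no FIRST/FIRST conflict is possible there.

All alternatives of each non-terminal have pairwise disjoint FIRST sets.

Answer: No FIRST/FIRST conflicts.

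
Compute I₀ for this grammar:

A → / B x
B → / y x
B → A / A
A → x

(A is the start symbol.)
{ [A → . / B x], [A → . x], [A' → . A] }

First, augment the grammar with A' → A
I₀ = CLOSURE({ [A' → . A] }):
  [A' → . A] has the dot before A: add [A → . / B x], [A → . x]
No further items can be added.

I₀ = { [A → . / B x], [A → . x], [A' → . A] }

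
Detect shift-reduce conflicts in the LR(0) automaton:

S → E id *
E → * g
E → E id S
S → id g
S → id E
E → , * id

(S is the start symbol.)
Yes — I6: [S → id E .] vs [E → E . id S]; I11: [S → E id * .] vs [E → * . g]

A shift-reduce conflict occurs when an LR(0) state has both:
  - a complete (reduce) item [A → α .] (dot at the end), and
  - a shift item [B → β . c γ] (dot before a terminal).

Augment with S' → S and build the canonical LR(0) collection (I0 = CLOSURE({[S' → . S]}), then GOTO on every symbol after a dot until no new states appear). It has 15 states:
  I0: { [E → . * g], [E → . , * id], [E → . E id S], [S → . E id *], [S → . id E], [S → . id g], [S' → . S] }  — shift
  I1: { [E → * . g] }  — shift
  I2: { [E → , . * id] }  — shift
  I3: { [E → E . id S], [S → E . id *] }  — shift
  I4: { [S' → S .] }  — accept
  I5: { [E → . * g], [E → . , * id], [E → . E id S], [S → id . E], [S → id . g] }  — shift
  I6: { [E → E . id S], [S → id E .] }  — shift, reduce
  I7: { [S → id g .] }  — reduce
  I8: { [E → . * g], [E → . , * id], [E → . E id S], [E → E id . S], [S → . E id *], [S → . id E], [S → . id g] }  — shift
  I9: { [E → E id S .] }  — reduce
  I10: { [E → . * g], [E → . , * id], [E → . E id S], [E → E id . S], [S → . E id *], [S → . id E], [S → . id g], [S → E id . *] }  — shift
  I11: { [E → * . g], [S → E id * .] }  — shift, reduce
  I12: { [E → * g .] }  — reduce
  I13: { [E → , * . id] }  — shift
  I14: { [E → , * id .] }  — reduce

I6 contains reduce item [S → id E .] and shift item [E → E . id S] — shift-reduce conflict.
I11 contains reduce item [S → E id * .] and shift item [E → * . g] — shift-reduce conflict.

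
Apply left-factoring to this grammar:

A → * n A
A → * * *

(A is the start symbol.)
A → * A'
A' → n A
A' → * *

Left-factoring transforms A → αβ₁ | αβ₂ into A → αA' and A' → β₁ | β₂
(α is the longest common prefix among the alternatives). Repeat until
no nonterminal has two alternatives with a common prefix.

Round 1: A has alternatives sharing prefix '*'. Introduce A': A → * A'
  Add: A' → n A
  Add: A' → * *

No remaining common prefixes — done.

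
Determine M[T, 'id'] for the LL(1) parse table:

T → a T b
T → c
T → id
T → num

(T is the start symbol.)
To find M[T, 'id'], we find productions for T where 'id' is in the predict set (PREDICT(N → α) = (FIRST(α) \ {ε}) ∪ (FOLLOW(N) if α ⇒* ε)).

T → a T b: PREDICT = { 'a' }
T → c: PREDICT = { 'c' }
T → id: PREDICT = { 'id' }
  'id' is in predict set, so this production goes in M[T, 'id']
T → num: PREDICT = { 'num' }

M[T, 'id'] = T → id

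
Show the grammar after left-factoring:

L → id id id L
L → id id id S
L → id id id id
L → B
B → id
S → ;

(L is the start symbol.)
L → id id id L'
L' → L
L' → S
L' → id
L → B
B → id
S → ;

Left-factoring transforms A → αβ₁ | αβ₂ into A → αA' and A' → β₁ | β₂
(α is the longest common prefix among the alternatives). Repeat until
no nonterminal has two alternatives with a common prefix.

Round 1: L has alternatives sharing prefix 'id id id'. Introduce L': L → id id id L'
  Add: L' → L
  Add: L' → S
  Add: L' → id

No remaining common prefixes — done.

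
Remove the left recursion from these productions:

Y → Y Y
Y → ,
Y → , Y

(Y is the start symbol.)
Y is directly left-recursive. The standard transformation for
  A → A α₁ | ... | A α_m | β₁ | ... | β_n
is
  A  → β₁ A' | ... | β_n A'
  A' → α₁ A' | ... | α_m A' | ε

Y → , becomes Y → , Y'
Y → , Y becomes Y → , Y Y'
Y → Y Y becomes Y' → Y Y'
Add Y' → ε

Resulting grammar:
Y → , Y'
Y → , Y Y'
Y' → Y Y'
Y' → ε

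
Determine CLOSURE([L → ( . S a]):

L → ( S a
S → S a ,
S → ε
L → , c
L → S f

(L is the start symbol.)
{ [L → ( . S a], [S → . S a ,], [S → .] }

To compute CLOSURE, for each item [A → α.Bβ] where B is a non-terminal, add [B → .γ] for all productions B → γ; repeat for the newly added items until nothing changes.

Start with: [L → ( . S a]
  [L → ( . S a] has the dot before S: add [S → . S a ,], [S → .]
No further items can be added.

CLOSURE = { [L → ( . S a], [S → . S a ,], [S → .] }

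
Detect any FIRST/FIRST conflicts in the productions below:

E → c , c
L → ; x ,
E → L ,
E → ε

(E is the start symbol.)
No FIRST/FIRST conflicts.

A FIRST/FIRST conflict occurs when two productions N → α and N → β for the same non-terminal have FIRST(α) ∩ FIRST(β) ≠ ∅ (with ε ∈ FIRST of a nullable right-hand side, so two nullable alternatives also conflict).

FIRST sets of the non-terminals at (or reachable through a nullable prefix from) the front of some alternative:
  FIRST(L) = { ';' }

Productions for E:
  E → c , c: FIRST = { 'c' }
  E → L ,: FIRST = { ';' }
  E → ε: FIRST = { ε }
L has only one production, so no FIRST/FIRST conflict is possible there.

All alternatives of each non-terminal have pairwise disjoint FIRST sets.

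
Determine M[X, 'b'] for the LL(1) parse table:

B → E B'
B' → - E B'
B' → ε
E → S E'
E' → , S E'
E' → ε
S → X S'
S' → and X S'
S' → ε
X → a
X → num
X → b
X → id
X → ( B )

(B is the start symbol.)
X → b

To find M[X, 'b'], we find productions for X where 'b' is in the predict set (PREDICT(N → α) = (FIRST(α) \ {ε}) ∪ (FOLLOW(N) if α ⇒* ε)).

X → a: PREDICT = { 'a' }
X → num: PREDICT = { 'num' }
X → b: PREDICT = { 'b' }
  'b' is in predict set, so this production goes in M[X, 'b']
X → id: PREDICT = { 'id' }
X → ( B ): PREDICT = { '(' }

M[X, 'b'] = X → b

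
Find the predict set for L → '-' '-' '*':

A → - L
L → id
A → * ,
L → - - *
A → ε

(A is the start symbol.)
{ '-' }

PREDICT(L → '-' '-' '*') = (FIRST(RHS) \ {ε}) ∪ (FOLLOW(L) if ε ∈ FIRST(RHS), i.e. RHS ⇒* ε)
FIRST('-' '-' '*') = { '-' }
ε ∉ FIRST('-' '-' '*'), so FOLLOW(L) is not added.
PREDICT(L → '-' '-' '*') = { '-' }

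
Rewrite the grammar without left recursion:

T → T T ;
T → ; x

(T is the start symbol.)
T → ; x T'
T' → T ; T'
T' → ε

T is directly left-recursive. The standard transformation for
  A → A α₁ | ... | A α_m | β₁ | ... | β_n
is
  A  → β₁ A' | ... | β_n A'
  A' → α₁ A' | ... | α_m A' | ε

T → ; x becomes T → ; x T'
T → T T ; becomes T' → T ; T'
Add T' → ε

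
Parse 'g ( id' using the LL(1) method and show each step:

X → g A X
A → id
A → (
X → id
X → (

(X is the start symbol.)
LL(1) parsing maintains a stack (initially the start symbol over $) and the input. At each step: if the stack top is a terminal, match it against the current input token; if it is a non-terminal N, replace it with the RHS of M[N, lookahead] (the unique production whose predict set contains the lookahead).

Stack is shown with the top on the left.

Stack    Input     Action
-------------------------
X $      g ( id $  output X → g A X
g A X $  g ( id $  match 'g'
A X $    ( id $    output A → (
( X $    ( id $    match '('
X $      id $      output X → id
id $     id $      match 'id'
$        $         accept

The string is accepted.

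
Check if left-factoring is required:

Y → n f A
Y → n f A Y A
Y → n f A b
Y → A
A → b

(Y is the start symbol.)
Left-factoring is needed when two productions for the same non-terminal
share a common prefix on the right-hand side.

Productions for Y:
  Y → n f A
  Y → n f A Y A
  Y → n f A b
  Y → A

Found common prefix 'n f A' in productions for Y

Answer: Yes, Y has productions with common prefix 'n f A'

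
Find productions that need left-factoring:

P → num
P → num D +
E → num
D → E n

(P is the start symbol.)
Left-factoring is needed when two productions for the same non-terminal
share a common prefix on the right-hand side.

Productions for P:
  P → num
  P → num D +

Found common prefix 'num' in productions for P

Answer: Yes, P has productions with common prefix 'num'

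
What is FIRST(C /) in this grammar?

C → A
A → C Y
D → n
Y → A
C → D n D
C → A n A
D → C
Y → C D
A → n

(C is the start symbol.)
FIRST sets of the non-terminals involved (from the grammar, by fixed-point iteration):
  FIRST(C) = { 'n' }

To compute FIRST(C /), process the symbols left to right:
Symbol C is a non-terminal. Add FIRST(C) \ {ε} = { 'n' }
C is not nullable (ε ∉ FIRST(C)), so stop here.
FIRST(C /) = { 'n' }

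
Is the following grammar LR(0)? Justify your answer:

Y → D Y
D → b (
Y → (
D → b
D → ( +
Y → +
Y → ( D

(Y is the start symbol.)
Augment with Y' → Y and build the canonical LR(0) collection (I0 = CLOSURE({[Y' → . Y]}), then GOTO on every symbol after a dot until no new states appear). It has 11 states:
  I0: { [D → . ( +], [D → . b (], [D → . b], [Y → . ( D], [Y → . (], [Y → . +], [Y → . D Y], [Y' → . Y] }  — shift
  I1: { [D → ( . +], [D → . ( +], [D → . b (], [D → . b], [Y → ( . D], [Y → ( .] }  — shift, reduce
  I2: { [Y → + .] }  — reduce
  I3: { [D → . ( +], [D → . b (], [D → . b], [Y → . ( D], [Y → . (], [Y → . +], [Y → . D Y], [Y → D . Y] }  — shift
  I4: { [Y' → Y .] }  — accept
  I5: { [D → b . (], [D → b .] }  — shift, reduce
  I6: { [D → b ( .] }  — reduce
  I7: { [Y → D Y .] }  — reduce
  I8: { [D → ( . +] }  — shift
  I9: { [D → ( + .] }  — reduce
  I10: { [Y → ( D .] }  — reduce

Conflict in state I1:
  Shift-reduce conflict between [Y → ( .] and [D → . ( +]
So the grammar is NOT LR(0).

Answer: No. Shift-reduce conflict between [Y → ( .] and [D → . ( +]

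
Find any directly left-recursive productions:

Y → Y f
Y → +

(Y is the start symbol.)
Yes, Y is left-recursive

Y → Y f: LEFT RECURSIVE (starts with Y)
Y → +: starts with '+'

The grammar has direct left recursion on: Y.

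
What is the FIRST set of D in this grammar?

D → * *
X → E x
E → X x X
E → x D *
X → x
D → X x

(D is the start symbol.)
FIRST sets of the other non-terminals involved (by the same procedure, iterated to a fixed point):
  FIRST(X) = { 'x' }

From D → * *:
  - '*' is a terminal: add '*' and stop
From D → X x:
  - X is a non-terminal: add FIRST(X) \ {ε} = { 'x' }
    X is not nullable, so stop

Collecting: FIRST(D) = { '*', 'x' }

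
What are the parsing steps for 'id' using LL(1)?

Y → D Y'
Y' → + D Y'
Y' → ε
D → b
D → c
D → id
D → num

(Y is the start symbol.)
Stack is shown with the top on the left.

Stack    Input  Action
----------------------
Y $      id $   output Y → D Y'
D Y' $   id $   output D → id
id Y' $  id $   match 'id'
Y' $     $      output Y' → ε
$        $      accept

The string is accepted.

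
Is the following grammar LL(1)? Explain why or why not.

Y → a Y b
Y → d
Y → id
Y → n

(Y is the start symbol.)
For Y:
  PREDICT(Y → a Y b) = { 'a' }
  PREDICT(Y → d) = { 'd' }
  PREDICT(Y → id) = { 'id' }
  PREDICT(Y → n) = { 'n' }

All predict sets are disjoint. The grammar IS LL(1).

Answer: Yes, the grammar is LL(1).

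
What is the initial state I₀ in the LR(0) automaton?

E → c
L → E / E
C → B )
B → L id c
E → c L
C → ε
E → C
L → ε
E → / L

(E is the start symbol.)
{ [B → . L id c], [C → . B )], [C → .], [E → . / L], [E → . C], [E → . c L], [E → . c], [E' → . E], [L → . E / E], [L → .] }

First, augment the grammar with E' → E
I₀ = CLOSURE({ [E' → . E] }):
  [E' → . E] has the dot before E: add [E → . c], [E → . c L], [E → . C], [E → . / L]
  [E → . C] has the dot before C: add [C → . B )], [C → .]
  [C → . B )] has the dot before B: add [B → . L id c]
  [B → . L id c] has the dot before L: add [L → . E / E], [L → .]
No further items can be added.

I₀ = { [B → . L id c], [C → . B )], [C → .], [E → . / L], [E → . C], [E → . c L], [E → . c], [E' → . E], [L → . E / E], [L → .] }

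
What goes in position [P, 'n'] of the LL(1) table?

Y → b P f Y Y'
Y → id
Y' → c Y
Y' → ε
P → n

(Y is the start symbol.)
P → n

To find M[P, 'n'], we find productions for P where 'n' is in the predict set (PREDICT(N → α) = (FIRST(α) \ {ε}) ∪ (FOLLOW(N) if α ⇒* ε)).

P → n: PREDICT = { 'n' }
  'n' is in predict set, so this production goes in M[P, 'n']

M[P, 'n'] = P → n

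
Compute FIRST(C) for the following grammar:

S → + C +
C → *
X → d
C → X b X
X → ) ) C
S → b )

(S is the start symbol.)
FIRST sets of the other non-terminals involved (by the same procedure, iterated to a fixed point):
  FIRST(X) = { ')', 'd' }

From C → *:
  - '*' is a terminal: add '*' and stop
From C → X b X:
  - X is a non-terminal: add FIRST(X) \ {ε} = { ')', 'd' }
    X is not nullable, so stop

Collecting: FIRST(C) = { ')', '*', 'd' }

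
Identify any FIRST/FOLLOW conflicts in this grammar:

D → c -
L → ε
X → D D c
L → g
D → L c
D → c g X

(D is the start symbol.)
Nullable non-terminals: L.

L: nullable alternative(s) L → ε; FOLLOW(L) = { 'c' }
  L → ε: FIRST \ {ε} = { } — this is the only nullable alternative, skip
  L → g: FIRST \ {ε} = { 'g' } — disjoint from FOLLOW(L)

D, X have no nullable alternative, so no FIRST/FOLLOW check is needed there.

No FIRST/FOLLOW conflicts found.

Answer: No FIRST/FOLLOW conflicts.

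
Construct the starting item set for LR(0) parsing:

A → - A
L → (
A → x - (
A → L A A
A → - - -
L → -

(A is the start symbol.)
{ [A → . - - -], [A → . - A], [A → . L A A], [A → . x - (], [A' → . A], [L → . (], [L → . -] }

First, augment the grammar with A' → A
I₀ = CLOSURE({ [A' → . A] }):
  [A' → . A] has the dot before A: add [A → . - A], [A → . x - (], [A → . L A A], [A → . - - -]
  [A → . L A A] has the dot before L: add [L → . (], [L → . -]
No further items can be added.

I₀ = { [A → . - - -], [A → . - A], [A → . L A A], [A → . x - (], [A' → . A], [L → . (], [L → . -] }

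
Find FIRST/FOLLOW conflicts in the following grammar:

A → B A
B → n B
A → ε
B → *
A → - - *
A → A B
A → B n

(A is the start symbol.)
A FIRST/FOLLOW conflict occurs when a non-terminal N has a nullable alternative N → β (β ⇒* ε) and another alternative N → α with FIRST(α) ∩ FOLLOW(N) ≠ ∅: on such a lookahead the parser cannot decide between expanding α and letting N vanish via β.

Nullable non-terminals: A.
FIRST sets used below: FIRST(B) = { '*', 'n' }, FIRST(A) = { '*', '-', 'n', ε }

A: nullable alternative(s) A → ε; FOLLOW(A) = { $, '*', 'n' }
  A → B A: FIRST \ {ε} = { '*', 'n' } — overlaps FOLLOW(A) on { '*', 'n' }: CONFLICT
  A → ε: FIRST \ {ε} = { } — this is the only nullable alternative, skip
  A → - - *: FIRST \ {ε} = { '-' } — disjoint from FOLLOW(A)
  A → A B: FIRST \ {ε} = { '*', '-', 'n' } — overlaps FOLLOW(A) on { '*', 'n' }: CONFLICT
  A → B n: FIRST \ {ε} = { '*', 'n' } — overlaps FOLLOW(A) on { '*', 'n' }: CONFLICT

B has no nullable alternative, so no FIRST/FOLLOW check is needed there.

So the grammar has 3 FIRST/FOLLOW conflicts (marked CONFLICT above).

Answer: Yes. A → B A with FOLLOW(A) on { '*', 'n' }; A → A B with FOLLOW(A) on { '*', 'n' }; A → B n with FOLLOW(A) on { '*', 'n' }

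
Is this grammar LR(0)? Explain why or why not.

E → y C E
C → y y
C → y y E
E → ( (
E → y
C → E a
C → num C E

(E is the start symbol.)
No. Shift-reduce conflict between [E → y .] and [C → . num C E]

Augment with E' → E and build the canonical LR(0) collection (I0 = CLOSURE({[E' → . E]}), then GOTO on every symbol after a dot until no new states appear). It has 15 states:
  I0: { [E → . ( (], [E → . y C E], [E → . y], [E' → . E] }  — shift
  I1: { [E → ( . (] }  — shift
  I2: { [E' → E .] }  — accept
  I3: { [C → . E a], [C → . num C E], [C → . y y E], [C → . y y], [E → . ( (], [E → . y C E], [E → . y], [E → y . C E], [E → y .] }  — shift, reduce
  I4: { [E → . ( (], [E → . y C E], [E → . y], [E → y C . E] }  — shift
  I5: { [C → E . a] }  — shift
  I6: { [C → . E a], [C → . num C E], [C → . y y E], [C → . y y], [C → num . C E], [E → . ( (], [E → . y C E], [E → . y] }  — shift
  I7: { [C → . E a], [C → . num C E], [C → . y y E], [C → . y y], [C → y . y E], [C → y . y], [E → . ( (], [E → . y C E], [E → . y], [E → y . C E], [E → y .] }  — shift, reduce
  I8: { [C → . E a], [C → . num C E], [C → . y y E], [C → . y y], [C → y . y E], [C → y . y], [C → y y . E], [C → y y .], [E → . ( (], [E → . y C E], [E → . y], [E → y . C E], [E → y .] }  — shift, 2 reduces
  I9: { [C → E . a], [C → y y E .] }  — shift, reduce
  I10: { [C → E a .] }  — reduce
  I11: { [C → num C . E], [E → . ( (], [E → . y C E], [E → . y] }  — shift
  I12: { [C → num C E .] }  — reduce
  I13: { [E → y C E .] }  — reduce
  I14: { [E → ( ( .] }  — reduce

Conflict in state I3:
  Shift-reduce conflict between [E → y .] and [C → . num C E]
So the grammar is NOT LR(0).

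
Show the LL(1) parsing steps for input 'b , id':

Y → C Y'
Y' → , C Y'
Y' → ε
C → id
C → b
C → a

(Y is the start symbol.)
LL(1) parsing maintains a stack (initially the start symbol over $) and the input. At each step: if the stack top is a terminal, match it against the current input token; if it is a non-terminal N, replace it with the RHS of M[N, lookahead] (the unique production whose predict set contains the lookahead).

Stack is shown with the top on the left.

Stack     Input     Action
--------------------------
Y $       b , id $  output Y → C Y'
C Y' $    b , id $  output C → b
b Y' $    b , id $  match 'b'
Y' $      , id $    output Y' → , C Y'
, C Y' $  , id $    match ','
C Y' $    id $      output C → id
id Y' $   id $      match 'id'
Y' $      $         output Y' → ε
$         $         accept

The string is accepted.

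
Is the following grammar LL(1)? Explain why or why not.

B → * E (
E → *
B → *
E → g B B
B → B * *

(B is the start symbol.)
No. Predict set conflict for B: { '*' }

A grammar is LL(1) if for each non-terminal N with multiple productions, the predict sets of those productions are pairwise disjoint, where PREDICT(N → α) = (FIRST(α) \ {ε}) ∪ (FOLLOW(N) if α ⇒* ε).

Relevant sets:
  FIRST(B) = { '*' }

For B:
  PREDICT(B → '*' E '(') = { '*' }
  PREDICT(B → '*') = { '*' }
  PREDICT(B → B '*' '*') = { '*' }
For E:
  PREDICT(E → '*') = { '*' }
  PREDICT(E → g B B) = { 'g' }

Conflict found: Predict set conflict for B: { '*' }
The grammar is NOT LL(1).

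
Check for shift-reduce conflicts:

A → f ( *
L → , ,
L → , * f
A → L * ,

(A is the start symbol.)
A shift-reduce conflict occurs when an LR(0) state has both:
  - a complete (reduce) item [A → α .] (dot at the end), and
  - a shift item [B → β . c γ] (dot before a terminal).

Augment with A' → A and build the canonical LR(0) collection (I0 = CLOSURE({[A' → . A]}), then GOTO on every symbol after a dot until no new states appear). It has 12 states:
  I0: { [A → . L * ,], [A → . f ( *], [A' → . A], [L → . , * f], [L → . , ,] }  — shift
  I1: { [L → , . * f], [L → , . ,] }  — shift
  I2: { [A' → A .] }  — accept
  I3: { [A → L . * ,] }  — shift
  I4: { [A → f . ( *] }  — shift
  I5: { [A → f ( . *] }  — shift
  I6: { [A → f ( * .] }  — reduce
  I7: { [A → L * . ,] }  — shift
  I8: { [A → L * , .] }  — reduce
  I9: { [L → , * . f] }  — shift
  I10: { [L → , , .] }  — reduce
  I11: { [L → , * f .] }  — reduce

No state contains both a complete item and a shift item.

Answer: No shift-reduce conflicts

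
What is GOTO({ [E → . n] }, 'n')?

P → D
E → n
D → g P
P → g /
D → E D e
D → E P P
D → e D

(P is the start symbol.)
GOTO(I, 'n') = CLOSURE({ [A → αX.β] : [A → α.Xβ] ∈ I, X = 'n' })

Items with dot before 'n', with the dot advanced:
  [E → . n] → [E → n .]
Closure adds nothing (no advanced item has the dot before a non-terminal).

GOTO = { [E → n .] }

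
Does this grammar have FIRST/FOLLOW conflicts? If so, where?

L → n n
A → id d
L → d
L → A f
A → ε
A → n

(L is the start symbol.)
Nullable non-terminals: A.

A: nullable alternative(s) A → ε; FOLLOW(A) = { 'f' }
  A → id d: FIRST \ {ε} = { 'id' } — disjoint from FOLLOW(A)
  A → ε: FIRST \ {ε} = { } — this is the only nullable alternative, skip
  A → n: FIRST \ {ε} = { 'n' } — disjoint from FOLLOW(A)

L has no nullable alternative, so no FIRST/FOLLOW check is needed there.

No FIRST/FOLLOW conflicts found.

Answer: No FIRST/FOLLOW conflicts.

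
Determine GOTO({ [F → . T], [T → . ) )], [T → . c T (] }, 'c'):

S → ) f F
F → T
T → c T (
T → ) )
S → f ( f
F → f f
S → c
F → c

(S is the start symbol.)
GOTO(I, 'c') = CLOSURE({ [A → αX.β] : [A → α.Xβ] ∈ I, X = 'c' })

Items with dot before 'c', with the dot advanced:
  [T → . c T (] → [T → c . T (]
Closure of the advanced items:
  [T → c . T (] has the dot before T: add [T → . c T (], [T → . ) )]

GOTO = { [T → . ) )], [T → . c T (], [T → c . T (] }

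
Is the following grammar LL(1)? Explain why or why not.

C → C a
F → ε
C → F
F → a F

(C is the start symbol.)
A grammar is LL(1) if for each non-terminal N with multiple productions, the predict sets of those productions are pairwise disjoint, where PREDICT(N → α) = (FIRST(α) \ {ε}) ∪ (FOLLOW(N) if α ⇒* ε).

Relevant sets:
  FIRST(C) = { 'a', ε }
  FIRST(F) = { 'a', ε }
  FOLLOW(C) = { $, 'a' }
  FOLLOW(F) = { $, 'a' }

For C:
  PREDICT(C → C a) = { 'a' }
  PREDICT(C → F) = { $, 'a' }
For F:
  PREDICT(F → ε) = { $, 'a' }
  PREDICT(F → a F) = { 'a' }

Conflict found: Predict set conflict for C: { 'a' }
The grammar is NOT LL(1).

Answer: No. Predict set conflict for C: { 'a' }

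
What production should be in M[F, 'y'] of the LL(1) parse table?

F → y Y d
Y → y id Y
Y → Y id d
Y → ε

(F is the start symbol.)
F → y Y d

To find M[F, 'y'], we find productions for F where 'y' is in the predict set (PREDICT(N → α) = (FIRST(α) \ {ε}) ∪ (FOLLOW(N) if α ⇒* ε)).

F → y Y d: PREDICT = { 'y' }
  'y' is in predict set, so this production goes in M[F, 'y']

M[F, 'y'] = F → y Y d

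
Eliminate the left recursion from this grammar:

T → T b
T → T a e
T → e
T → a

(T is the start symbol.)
T is directly left-recursive. The standard transformation for
  A → A α₁ | ... | A α_m | β₁ | ... | β_n
is
  A  → β₁ A' | ... | β_n A'
  A' → α₁ A' | ... | α_m A' | ε

T → e becomes T → e T'
T → a becomes T → a T'
T → T b becomes T' → b T'
T → T a e becomes T' → a e T'
Add T' → ε

Resulting grammar:
T → e T'
T → a T'
T' → b T'
T' → a e T'
T' → ε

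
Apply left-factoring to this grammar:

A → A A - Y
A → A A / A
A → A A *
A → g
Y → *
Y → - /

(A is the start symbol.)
A → A A A'
A' → - Y
A' → / A
A' → *
A → g
Y → *
Y → - /

Left-factoring transforms A → αβ₁ | αβ₂ into A → αA' and A' → β₁ | β₂
(α is the longest common prefix among the alternatives). Repeat until
no nonterminal has two alternatives with a common prefix.

Round 1: A has alternatives sharing prefix 'A A'. Introduce A': A → A A A'
  Add: A' → - Y
  Add: A' → / A
  Add: A' → *

No remaining common prefixes — done.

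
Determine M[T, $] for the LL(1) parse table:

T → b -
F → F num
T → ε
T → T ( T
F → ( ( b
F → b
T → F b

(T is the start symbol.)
T → ε

To find M[T, $], we find productions for T where $ is in the predict set (PREDICT(N → α) = (FIRST(α) \ {ε}) ∪ (FOLLOW(N) if α ⇒* ε)).

Relevant sets:
  FIRST(T) = { '(', 'b', ε }
  FIRST(F) = { '(', 'b' }
  FOLLOW(T) = { $, '(' }

T → b -: PREDICT = { 'b' }
T → ε: PREDICT = { $, '(' }
  $ is in predict set, so this production goes in M[T, $]
T → T ( T: PREDICT = { '(', 'b' }
T → F b: PREDICT = { '(', 'b' }

M[T, $] = T → ε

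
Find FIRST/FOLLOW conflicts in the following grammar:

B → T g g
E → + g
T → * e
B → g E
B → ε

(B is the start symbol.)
No FIRST/FOLLOW conflicts.

A FIRST/FOLLOW conflict occurs when a non-terminal N has a nullable alternative N → β (β ⇒* ε) and another alternative N → α with FIRST(α) ∩ FOLLOW(N) ≠ ∅: on such a lookahead the parser cannot decide between expanding α and letting N vanish via β.

Nullable non-terminals: B.
FIRST sets used below: FIRST(T) = { '*' }

B: nullable alternative(s) B → ε; FOLLOW(B) = { $ }
  B → T g g: FIRST \ {ε} = { '*' } — disjoint from FOLLOW(B)
  B → g E: FIRST \ {ε} = { 'g' } — disjoint from FOLLOW(B)
  B → ε: FIRST \ {ε} = { } — this is the only nullable alternative, skip

E, T have no nullable alternative, so no FIRST/FOLLOW check is needed there.

No FIRST/FOLLOW conflicts found.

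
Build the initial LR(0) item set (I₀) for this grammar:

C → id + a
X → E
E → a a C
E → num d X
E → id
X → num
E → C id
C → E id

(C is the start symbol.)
First, augment the grammar with C' → C
I₀ = CLOSURE({ [C' → . C] }):
  [C' → . C] has the dot before C: add [C → . id + a], [C → . E id]
  [C → . E id] has the dot before E: add [E → . a a C], [E → . num d X], [E → . id], [E → . C id]
No further items can be added.

I₀ = { [C → . E id], [C → . id + a], [C' → . C], [E → . C id], [E → . a a C], [E → . id], [E → . num d X] }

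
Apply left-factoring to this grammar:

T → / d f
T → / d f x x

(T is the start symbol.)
T → / d f T'
T' → ε
T' → x x

Left-factoring transforms A → αβ₁ | αβ₂ into A → αA' and A' → β₁ | β₂
(α is the longest common prefix among the alternatives). Repeat until
no nonterminal has two alternatives with a common prefix.

Round 1: T has alternatives sharing prefix '/ d f'. Introduce T': T → / d f T'
  Add: T' → ε
  Add: T' → x x

No remaining common prefixes — done.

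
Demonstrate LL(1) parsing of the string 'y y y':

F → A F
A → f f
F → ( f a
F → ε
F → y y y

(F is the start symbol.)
Stack is shown with the top on the left.

Stack    Input    Action
------------------------
F $      y y y $  output F → y y y
y y y $  y y y $  match 'y'
y y $    y y $    match 'y'
y $      y $      match 'y'
$        $        accept

The string is accepted.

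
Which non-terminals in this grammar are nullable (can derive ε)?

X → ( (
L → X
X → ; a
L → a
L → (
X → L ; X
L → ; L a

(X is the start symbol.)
None

There are no ε-productions, so no non-terminal can derive ε.
No non-terminals are nullable.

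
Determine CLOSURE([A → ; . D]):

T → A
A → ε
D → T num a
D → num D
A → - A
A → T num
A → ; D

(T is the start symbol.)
Start with: [A → ; . D]
  [A → ; . D] has the dot before D: add [D → . T num a], [D → . num D]
  [D → . T num a] has the dot before T: add [T → . A]
  [T → . A] has the dot before A: add [A → .], [A → . - A], [A → . T num], [A → . ; D]
No further items can be added.

CLOSURE = { [A → . - A], [A → . ; D], [A → . T num], [A → .], [A → ; . D], [D → . T num a], [D → . num D], [T → . A] }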